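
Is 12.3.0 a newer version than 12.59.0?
No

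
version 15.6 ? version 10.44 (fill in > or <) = >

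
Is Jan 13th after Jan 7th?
Yes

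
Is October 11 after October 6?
Yes. Day 11 comes after day 6 in October — this is a date comparison, not a decimal one (the decimal 10.11 would be smaller than 10.6).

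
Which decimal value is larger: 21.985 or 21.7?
21.985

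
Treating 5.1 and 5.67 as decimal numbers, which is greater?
5.67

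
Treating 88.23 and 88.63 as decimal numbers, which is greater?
88.63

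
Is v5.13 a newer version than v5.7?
Yes. Version numbers are compared segment by segment as integers, not as decimals: minor version 13 > 7, so v5.13 > v5.7 (even though the decimal 5.13 < 5.7).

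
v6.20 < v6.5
False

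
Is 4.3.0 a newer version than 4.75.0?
No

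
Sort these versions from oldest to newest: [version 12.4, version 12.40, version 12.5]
[version 12.4, version 12.5, version 12.40]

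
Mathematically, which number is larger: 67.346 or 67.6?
67.6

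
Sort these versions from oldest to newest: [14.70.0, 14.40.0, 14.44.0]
[14.40.0, 14.44.0, 14.70.0]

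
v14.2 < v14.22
True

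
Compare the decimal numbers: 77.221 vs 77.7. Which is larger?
77.7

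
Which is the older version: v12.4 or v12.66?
v12.4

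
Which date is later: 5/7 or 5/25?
5/25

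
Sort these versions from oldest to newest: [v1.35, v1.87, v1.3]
[v1.3, v1.35, v1.87]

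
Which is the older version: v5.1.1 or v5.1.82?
v5.1.1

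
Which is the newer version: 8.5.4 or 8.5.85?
8.5.85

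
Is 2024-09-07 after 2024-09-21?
No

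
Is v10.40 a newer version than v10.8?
Yes. Version numbers are compared segment by segment as integers, not as decimals: minor version 40 > 8, so v10.40 > v10.8 (even though the decimal 10.40 < 10.8).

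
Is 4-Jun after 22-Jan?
Yes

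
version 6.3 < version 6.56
True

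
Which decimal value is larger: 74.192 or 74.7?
74.7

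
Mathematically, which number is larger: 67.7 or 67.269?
67.7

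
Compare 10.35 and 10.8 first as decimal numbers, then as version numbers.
As decimals: 10.35 < 10.8. As versions: v10.35 > v10.8 (minor version 35 > 8).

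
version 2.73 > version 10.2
False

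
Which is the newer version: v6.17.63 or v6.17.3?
v6.17.63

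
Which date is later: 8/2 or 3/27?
8/2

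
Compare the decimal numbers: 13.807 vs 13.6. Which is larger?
13.807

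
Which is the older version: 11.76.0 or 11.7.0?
11.7.0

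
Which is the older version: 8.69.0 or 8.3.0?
8.3.0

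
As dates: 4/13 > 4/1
True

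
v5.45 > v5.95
False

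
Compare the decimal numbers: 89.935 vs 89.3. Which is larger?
89.935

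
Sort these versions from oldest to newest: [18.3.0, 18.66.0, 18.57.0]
[18.3.0, 18.57.0, 18.66.0]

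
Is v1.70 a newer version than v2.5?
No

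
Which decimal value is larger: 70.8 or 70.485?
70.8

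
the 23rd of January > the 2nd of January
True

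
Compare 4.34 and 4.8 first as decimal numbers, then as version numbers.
As decimals: 4.34 < 4.8. As versions: v4.34 > v4.8 (minor version 34 > 8).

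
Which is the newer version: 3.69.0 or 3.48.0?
3.69.0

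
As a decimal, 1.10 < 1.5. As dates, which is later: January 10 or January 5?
January 10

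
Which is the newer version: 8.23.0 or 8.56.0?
8.56.0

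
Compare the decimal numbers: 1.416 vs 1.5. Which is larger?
1.5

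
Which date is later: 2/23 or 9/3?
9/3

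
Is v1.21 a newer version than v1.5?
Yes. Version numbers are compared segment by segment as integers, not as decimals: minor version 21 > 5, so v1.21 > v1.5 (even though the decimal 1.21 < 1.5).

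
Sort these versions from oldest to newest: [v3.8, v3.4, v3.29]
[v3.4, v3.8, v3.29]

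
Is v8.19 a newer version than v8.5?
Yes. Version numbers are compared segment by segment as integers, not as decimals: minor version 19 > 5, so v8.19 > v8.5 (even though the decimal 8.19 < 8.5).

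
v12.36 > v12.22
True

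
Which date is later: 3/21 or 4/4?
4/4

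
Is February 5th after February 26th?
No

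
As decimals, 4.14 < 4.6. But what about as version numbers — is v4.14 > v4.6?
True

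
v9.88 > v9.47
True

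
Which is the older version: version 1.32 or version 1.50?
version 1.32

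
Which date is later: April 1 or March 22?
April 1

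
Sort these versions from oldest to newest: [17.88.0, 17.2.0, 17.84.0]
[17.2.0, 17.84.0, 17.88.0]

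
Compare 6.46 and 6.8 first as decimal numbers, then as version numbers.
As decimals: 6.46 < 6.8. As versions: v6.46 > v6.8 (minor version 46 > 8).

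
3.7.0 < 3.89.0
True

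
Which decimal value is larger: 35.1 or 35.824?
35.824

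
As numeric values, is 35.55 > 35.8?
False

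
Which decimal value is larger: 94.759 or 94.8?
94.8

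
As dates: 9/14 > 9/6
True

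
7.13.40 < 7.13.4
False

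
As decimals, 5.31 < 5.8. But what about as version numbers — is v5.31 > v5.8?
True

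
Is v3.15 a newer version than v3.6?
Yes. Version numbers are compared segment by segment as integers, not as decimals: minor version 15 > 6, so v3.15 > v3.6 (even though the decimal 3.15 < 3.6).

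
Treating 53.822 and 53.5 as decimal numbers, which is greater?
53.822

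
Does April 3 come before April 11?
Yes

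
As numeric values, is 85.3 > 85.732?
False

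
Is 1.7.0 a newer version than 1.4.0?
Yes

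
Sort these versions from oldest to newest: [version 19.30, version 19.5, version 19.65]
[version 19.5, version 19.30, version 19.65]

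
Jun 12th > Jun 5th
True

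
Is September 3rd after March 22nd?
Yes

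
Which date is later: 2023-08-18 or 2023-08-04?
2023-08-18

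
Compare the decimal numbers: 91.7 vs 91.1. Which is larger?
91.7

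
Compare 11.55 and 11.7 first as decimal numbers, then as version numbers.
As decimals: 11.55 < 11.7. As versions: v11.55 > v11.7 (minor version 55 > 7).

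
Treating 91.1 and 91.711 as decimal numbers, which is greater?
91.711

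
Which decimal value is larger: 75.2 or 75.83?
75.83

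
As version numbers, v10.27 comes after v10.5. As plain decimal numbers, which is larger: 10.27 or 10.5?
10.5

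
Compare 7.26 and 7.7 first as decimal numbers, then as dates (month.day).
As decimals: 7.26 < 7.7. As dates: 7/26 is later than 7/7 (day 26 > day 7).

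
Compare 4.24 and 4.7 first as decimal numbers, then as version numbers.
As decimals: 4.24 < 4.7. As versions: v4.24 > v4.7 (minor version 24 > 7).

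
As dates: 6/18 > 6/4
True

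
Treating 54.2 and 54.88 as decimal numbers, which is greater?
54.88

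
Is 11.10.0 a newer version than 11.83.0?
No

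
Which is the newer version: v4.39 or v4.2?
v4.39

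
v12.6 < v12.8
True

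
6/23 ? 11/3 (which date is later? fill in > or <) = <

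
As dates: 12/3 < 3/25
False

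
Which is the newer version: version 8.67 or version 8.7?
version 8.67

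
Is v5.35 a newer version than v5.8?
Yes. Version numbers are compared segment by segment as integers, not as decimals: minor version 35 > 8, so v5.35 > v5.8 (even though the decimal 5.35 < 5.8).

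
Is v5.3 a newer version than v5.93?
No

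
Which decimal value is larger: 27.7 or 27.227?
27.7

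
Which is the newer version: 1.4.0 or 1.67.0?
1.67.0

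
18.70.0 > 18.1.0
True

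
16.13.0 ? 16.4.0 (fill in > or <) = >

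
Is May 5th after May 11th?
No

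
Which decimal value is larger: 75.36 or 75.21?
75.36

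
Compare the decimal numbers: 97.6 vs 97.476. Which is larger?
97.6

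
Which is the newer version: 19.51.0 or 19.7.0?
19.51.0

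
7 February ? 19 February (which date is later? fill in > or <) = <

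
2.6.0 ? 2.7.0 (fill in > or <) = <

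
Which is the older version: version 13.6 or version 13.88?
version 13.6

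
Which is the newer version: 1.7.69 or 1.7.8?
1.7.69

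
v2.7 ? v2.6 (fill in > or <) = >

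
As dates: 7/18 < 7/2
False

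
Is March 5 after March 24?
No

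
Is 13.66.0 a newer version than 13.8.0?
Yes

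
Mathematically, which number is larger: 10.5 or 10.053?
10.5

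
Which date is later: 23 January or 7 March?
7 March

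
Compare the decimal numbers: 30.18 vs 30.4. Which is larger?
30.4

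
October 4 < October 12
True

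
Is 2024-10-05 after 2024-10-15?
No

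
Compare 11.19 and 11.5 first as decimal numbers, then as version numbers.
As decimals: 11.19 < 11.5. As versions: v11.19 > v11.5 (minor version 19 > 5).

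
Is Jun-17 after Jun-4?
Yes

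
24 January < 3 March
True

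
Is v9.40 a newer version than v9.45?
No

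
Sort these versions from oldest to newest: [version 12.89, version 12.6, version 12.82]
[version 12.6, version 12.82, version 12.89]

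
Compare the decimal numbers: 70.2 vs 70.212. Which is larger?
70.212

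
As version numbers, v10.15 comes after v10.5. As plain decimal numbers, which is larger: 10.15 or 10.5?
10.5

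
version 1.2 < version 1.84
True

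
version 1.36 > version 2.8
False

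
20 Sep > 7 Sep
True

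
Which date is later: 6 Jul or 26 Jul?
26 Jul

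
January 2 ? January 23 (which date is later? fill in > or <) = <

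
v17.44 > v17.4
True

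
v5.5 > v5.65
False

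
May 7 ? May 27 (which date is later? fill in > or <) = <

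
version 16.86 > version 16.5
True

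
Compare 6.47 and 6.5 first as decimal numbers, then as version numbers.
As decimals: 6.47 < 6.5. As versions: v6.47 > v6.5 (minor version 47 > 5).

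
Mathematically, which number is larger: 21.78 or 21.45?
21.78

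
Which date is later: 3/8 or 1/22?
3/8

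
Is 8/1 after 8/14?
No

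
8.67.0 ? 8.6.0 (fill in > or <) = >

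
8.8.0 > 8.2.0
True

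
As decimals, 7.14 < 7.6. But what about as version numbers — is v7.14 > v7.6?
True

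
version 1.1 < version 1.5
True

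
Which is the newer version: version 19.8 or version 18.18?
version 19.8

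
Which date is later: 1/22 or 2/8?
2/8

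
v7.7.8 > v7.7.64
False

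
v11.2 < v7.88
False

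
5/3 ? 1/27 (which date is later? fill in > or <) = >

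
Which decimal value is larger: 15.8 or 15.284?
15.8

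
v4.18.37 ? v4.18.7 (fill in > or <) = >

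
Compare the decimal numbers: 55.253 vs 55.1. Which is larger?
55.253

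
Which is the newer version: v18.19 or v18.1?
v18.19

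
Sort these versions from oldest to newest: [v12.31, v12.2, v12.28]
[v12.2, v12.28, v12.31]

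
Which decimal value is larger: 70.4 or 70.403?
70.403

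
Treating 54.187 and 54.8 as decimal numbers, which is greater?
54.8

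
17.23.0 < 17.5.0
False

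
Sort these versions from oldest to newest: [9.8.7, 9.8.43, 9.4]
[9.4, 9.8.7, 9.8.43]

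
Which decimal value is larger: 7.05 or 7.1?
7.1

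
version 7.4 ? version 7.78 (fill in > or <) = <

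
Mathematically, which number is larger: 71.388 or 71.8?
71.8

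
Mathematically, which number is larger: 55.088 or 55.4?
55.4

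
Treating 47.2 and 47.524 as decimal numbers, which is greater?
47.524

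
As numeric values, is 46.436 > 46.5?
False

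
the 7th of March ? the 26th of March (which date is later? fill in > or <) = <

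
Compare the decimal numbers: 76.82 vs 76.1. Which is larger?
76.82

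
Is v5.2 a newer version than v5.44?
No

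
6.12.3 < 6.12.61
True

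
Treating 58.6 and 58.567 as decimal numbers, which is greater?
58.6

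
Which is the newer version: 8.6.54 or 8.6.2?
8.6.54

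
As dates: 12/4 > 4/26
True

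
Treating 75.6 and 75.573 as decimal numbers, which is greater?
75.6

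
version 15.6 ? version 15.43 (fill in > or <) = <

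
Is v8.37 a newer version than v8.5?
Yes. Version numbers are compared segment by segment as integers, not as decimals: minor version 37 > 5, so v8.37 > v8.5 (even though the decimal 8.37 < 8.5).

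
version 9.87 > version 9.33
True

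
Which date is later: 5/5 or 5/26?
5/26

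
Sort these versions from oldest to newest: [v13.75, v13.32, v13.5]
[v13.5, v13.32, v13.75]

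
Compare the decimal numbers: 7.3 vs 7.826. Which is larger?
7.826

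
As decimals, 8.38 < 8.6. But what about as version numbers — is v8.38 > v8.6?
True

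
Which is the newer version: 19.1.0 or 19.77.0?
19.77.0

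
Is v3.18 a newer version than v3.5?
Yes. Version numbers are compared segment by segment as integers, not as decimals: minor version 18 > 5, so v3.18 > v3.5 (even though the decimal 3.18 < 3.5).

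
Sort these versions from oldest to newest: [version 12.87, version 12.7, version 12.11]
[version 12.7, version 12.11, version 12.87]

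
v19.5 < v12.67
False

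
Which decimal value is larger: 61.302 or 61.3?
61.302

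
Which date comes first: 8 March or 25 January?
25 January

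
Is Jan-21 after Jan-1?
Yes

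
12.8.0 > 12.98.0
False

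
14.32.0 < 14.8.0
False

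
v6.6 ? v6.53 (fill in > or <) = <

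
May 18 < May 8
False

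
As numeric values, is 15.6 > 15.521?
True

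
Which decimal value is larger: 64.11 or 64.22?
64.22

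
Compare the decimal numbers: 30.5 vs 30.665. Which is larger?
30.665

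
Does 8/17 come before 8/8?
No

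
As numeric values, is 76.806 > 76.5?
True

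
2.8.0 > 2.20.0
False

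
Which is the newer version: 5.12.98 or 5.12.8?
5.12.98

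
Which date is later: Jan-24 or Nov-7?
Nov-7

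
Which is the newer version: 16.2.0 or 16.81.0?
16.81.0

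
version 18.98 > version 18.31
True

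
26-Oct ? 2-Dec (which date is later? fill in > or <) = <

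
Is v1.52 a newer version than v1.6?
Yes. Version numbers are compared segment by segment as integers, not as decimals: minor version 52 > 6, so v1.52 > v1.6 (even though the decimal 1.52 < 1.6).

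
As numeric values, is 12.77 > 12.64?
True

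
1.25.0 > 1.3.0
True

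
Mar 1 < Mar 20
True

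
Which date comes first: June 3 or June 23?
June 3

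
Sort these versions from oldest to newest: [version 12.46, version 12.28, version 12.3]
[version 12.3, version 12.28, version 12.46]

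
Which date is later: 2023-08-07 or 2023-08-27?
2023-08-27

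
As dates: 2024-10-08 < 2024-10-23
True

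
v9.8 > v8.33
True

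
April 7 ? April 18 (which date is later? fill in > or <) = <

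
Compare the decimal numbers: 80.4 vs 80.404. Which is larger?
80.404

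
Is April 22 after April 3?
Yes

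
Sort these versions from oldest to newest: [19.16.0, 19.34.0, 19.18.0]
[19.16.0, 19.18.0, 19.34.0]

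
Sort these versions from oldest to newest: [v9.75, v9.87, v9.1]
[v9.1, v9.75, v9.87]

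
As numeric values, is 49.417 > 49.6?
False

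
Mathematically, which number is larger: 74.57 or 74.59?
74.59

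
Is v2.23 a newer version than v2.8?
Yes. Version numbers are compared segment by segment as integers, not as decimals: minor version 23 > 8, so v2.23 > v2.8 (even though the decimal 2.23 < 2.8).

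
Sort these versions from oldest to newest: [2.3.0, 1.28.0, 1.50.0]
[1.28.0, 1.50.0, 2.3.0]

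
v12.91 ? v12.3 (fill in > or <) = >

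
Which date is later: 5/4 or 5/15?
5/15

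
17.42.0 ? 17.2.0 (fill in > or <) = >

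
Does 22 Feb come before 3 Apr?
Yes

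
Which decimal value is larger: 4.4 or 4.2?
4.4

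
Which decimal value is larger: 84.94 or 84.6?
84.94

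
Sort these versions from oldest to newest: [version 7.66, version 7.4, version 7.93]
[version 7.4, version 7.66, version 7.93]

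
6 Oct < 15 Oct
True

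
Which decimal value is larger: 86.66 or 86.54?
86.66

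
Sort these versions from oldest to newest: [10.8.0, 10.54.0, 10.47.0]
[10.8.0, 10.47.0, 10.54.0]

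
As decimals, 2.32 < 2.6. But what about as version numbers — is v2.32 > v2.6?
True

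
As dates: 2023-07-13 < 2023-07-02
False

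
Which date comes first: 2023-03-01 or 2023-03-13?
2023-03-01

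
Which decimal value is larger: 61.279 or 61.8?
61.8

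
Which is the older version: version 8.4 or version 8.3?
version 8.3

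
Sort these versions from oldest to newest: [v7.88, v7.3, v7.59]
[v7.3, v7.59, v7.88]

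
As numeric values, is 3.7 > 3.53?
True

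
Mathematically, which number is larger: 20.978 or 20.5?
20.978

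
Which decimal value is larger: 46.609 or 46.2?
46.609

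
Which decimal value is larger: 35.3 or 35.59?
35.59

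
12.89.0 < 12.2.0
False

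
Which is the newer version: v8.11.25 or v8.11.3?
v8.11.25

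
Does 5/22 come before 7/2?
Yes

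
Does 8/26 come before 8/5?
No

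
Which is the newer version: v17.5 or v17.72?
v17.72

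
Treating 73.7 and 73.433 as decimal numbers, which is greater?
73.7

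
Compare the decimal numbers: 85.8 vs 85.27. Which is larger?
85.8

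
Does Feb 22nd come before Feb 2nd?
No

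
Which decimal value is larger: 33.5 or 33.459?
33.5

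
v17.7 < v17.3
False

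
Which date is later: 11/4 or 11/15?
11/15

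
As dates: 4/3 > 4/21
False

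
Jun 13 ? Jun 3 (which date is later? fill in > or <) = >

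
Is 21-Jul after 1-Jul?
Yes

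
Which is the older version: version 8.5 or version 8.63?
version 8.5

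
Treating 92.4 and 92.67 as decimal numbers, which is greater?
92.67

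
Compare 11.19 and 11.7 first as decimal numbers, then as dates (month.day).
As decimals: 11.19 < 11.7. As dates: 11/19 is later than 11/7 (day 19 > day 7).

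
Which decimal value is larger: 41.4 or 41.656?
41.656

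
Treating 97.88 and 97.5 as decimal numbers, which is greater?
97.88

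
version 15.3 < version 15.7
True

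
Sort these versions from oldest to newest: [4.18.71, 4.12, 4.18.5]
[4.12, 4.18.5, 4.18.71]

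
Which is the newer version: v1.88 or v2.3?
v2.3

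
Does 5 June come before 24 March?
No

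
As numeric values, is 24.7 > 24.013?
True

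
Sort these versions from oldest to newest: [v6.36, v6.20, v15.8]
[v6.20, v6.36, v15.8]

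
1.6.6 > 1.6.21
False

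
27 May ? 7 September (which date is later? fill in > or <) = <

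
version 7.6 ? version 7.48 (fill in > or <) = <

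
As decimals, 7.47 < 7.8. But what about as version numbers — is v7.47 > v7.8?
True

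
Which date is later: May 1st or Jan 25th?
May 1st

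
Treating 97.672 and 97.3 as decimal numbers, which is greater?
97.672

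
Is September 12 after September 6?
Yes. Day 12 comes after day 6 in September — this is a date comparison, not a decimal one (the decimal 9.12 would be smaller than 9.6).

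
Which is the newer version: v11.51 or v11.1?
v11.51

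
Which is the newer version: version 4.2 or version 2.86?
version 4.2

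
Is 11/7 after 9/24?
Yes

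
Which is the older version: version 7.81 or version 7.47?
version 7.47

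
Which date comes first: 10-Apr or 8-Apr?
8-Apr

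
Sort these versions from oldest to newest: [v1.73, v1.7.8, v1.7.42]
[v1.7.8, v1.7.42, v1.73]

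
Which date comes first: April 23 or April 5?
April 5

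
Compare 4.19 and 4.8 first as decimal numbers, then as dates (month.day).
As decimals: 4.19 < 4.8. As dates: 4/19 is later than 4/8 (day 19 > day 8).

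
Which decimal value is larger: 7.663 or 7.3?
7.663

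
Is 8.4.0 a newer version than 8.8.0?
No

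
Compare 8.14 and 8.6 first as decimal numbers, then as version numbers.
As decimals: 8.14 < 8.6. As versions: v8.14 > v8.6 (minor version 14 > 6).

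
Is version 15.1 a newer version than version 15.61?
No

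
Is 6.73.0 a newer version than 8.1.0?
No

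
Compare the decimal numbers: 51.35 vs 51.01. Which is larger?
51.35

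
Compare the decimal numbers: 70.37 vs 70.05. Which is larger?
70.37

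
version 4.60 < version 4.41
False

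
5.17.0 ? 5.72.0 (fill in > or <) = <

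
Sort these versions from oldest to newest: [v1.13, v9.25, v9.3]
[v1.13, v9.3, v9.25]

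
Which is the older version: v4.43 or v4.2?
v4.2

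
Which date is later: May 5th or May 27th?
May 27th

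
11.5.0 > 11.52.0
False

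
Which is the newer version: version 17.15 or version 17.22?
version 17.22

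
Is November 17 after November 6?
Yes. Day 17 comes after day 6 in November — this is a date comparison, not a decimal one (the decimal 11.17 would be smaller than 11.6).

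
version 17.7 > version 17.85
False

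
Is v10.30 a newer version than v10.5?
Yes. Version numbers are compared segment by segment as integers, not as decimals: minor version 30 > 5, so v10.30 > v10.5 (even though the decimal 10.30 < 10.5).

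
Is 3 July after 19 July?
No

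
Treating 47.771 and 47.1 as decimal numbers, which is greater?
47.771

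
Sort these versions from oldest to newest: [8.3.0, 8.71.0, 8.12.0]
[8.3.0, 8.12.0, 8.71.0]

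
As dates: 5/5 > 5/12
False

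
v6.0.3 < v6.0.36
True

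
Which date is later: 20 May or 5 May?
20 May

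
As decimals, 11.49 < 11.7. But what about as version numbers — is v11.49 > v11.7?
True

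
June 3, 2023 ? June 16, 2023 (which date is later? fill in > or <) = <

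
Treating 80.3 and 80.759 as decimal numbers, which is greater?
80.759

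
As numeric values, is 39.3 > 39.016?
True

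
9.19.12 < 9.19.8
False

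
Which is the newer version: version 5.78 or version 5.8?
version 5.78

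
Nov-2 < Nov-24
True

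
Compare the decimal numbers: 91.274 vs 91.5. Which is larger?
91.5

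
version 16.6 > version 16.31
False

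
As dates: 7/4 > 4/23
True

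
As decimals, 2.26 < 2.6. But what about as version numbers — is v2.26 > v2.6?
True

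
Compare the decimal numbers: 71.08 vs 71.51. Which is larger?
71.51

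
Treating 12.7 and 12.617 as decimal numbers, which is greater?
12.7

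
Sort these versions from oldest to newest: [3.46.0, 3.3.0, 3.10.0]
[3.3.0, 3.10.0, 3.46.0]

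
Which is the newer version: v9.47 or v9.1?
v9.47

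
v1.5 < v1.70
True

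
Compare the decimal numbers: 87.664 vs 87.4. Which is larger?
87.664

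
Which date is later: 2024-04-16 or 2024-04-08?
2024-04-16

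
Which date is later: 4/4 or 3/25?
4/4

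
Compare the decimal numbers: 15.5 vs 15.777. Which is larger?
15.777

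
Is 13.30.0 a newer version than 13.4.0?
Yes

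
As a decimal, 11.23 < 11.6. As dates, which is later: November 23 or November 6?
November 23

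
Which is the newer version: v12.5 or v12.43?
v12.43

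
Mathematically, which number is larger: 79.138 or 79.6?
79.6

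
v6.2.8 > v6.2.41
False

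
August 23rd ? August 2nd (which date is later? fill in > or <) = >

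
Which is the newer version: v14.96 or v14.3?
v14.96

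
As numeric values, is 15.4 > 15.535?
False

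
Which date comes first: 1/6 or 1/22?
1/6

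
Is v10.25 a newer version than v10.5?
Yes. Version numbers are compared segment by segment as integers, not as decimals: minor version 25 > 5, so v10.25 > v10.5 (even though the decimal 10.25 < 10.5).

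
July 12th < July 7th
False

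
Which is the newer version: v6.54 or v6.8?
v6.54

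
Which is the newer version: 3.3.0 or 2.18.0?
3.3.0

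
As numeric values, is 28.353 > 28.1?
True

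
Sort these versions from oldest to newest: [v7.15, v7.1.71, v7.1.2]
[v7.1.2, v7.1.71, v7.15]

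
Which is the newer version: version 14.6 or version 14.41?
version 14.41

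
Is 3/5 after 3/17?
No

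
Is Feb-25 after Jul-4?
No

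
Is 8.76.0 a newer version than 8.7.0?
Yes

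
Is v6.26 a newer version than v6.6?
Yes. Version numbers are compared segment by segment as integers, not as decimals: minor version 26 > 6, so v6.26 > v6.6 (even though the decimal 6.26 < 6.6).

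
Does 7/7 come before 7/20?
Yes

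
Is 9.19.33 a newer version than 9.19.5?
Yes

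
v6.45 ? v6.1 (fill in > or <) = >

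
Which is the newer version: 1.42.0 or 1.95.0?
1.95.0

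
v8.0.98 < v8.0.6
False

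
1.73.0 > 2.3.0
False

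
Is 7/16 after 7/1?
Yes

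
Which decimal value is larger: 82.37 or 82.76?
82.76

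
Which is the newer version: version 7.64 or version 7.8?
version 7.64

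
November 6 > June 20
True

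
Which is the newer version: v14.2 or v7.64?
v14.2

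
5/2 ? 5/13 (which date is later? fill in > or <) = <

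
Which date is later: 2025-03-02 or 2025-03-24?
2025-03-24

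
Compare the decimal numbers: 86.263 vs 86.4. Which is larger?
86.4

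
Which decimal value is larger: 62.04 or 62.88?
62.88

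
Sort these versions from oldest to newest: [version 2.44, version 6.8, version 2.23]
[version 2.23, version 2.44, version 6.8]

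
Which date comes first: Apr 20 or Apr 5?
Apr 5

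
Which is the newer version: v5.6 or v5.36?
v5.36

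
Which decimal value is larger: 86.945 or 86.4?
86.945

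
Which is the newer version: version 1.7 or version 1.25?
version 1.25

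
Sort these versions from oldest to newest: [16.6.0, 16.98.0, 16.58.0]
[16.6.0, 16.58.0, 16.98.0]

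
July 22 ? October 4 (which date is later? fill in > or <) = <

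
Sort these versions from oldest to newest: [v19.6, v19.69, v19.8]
[v19.6, v19.8, v19.69]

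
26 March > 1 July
False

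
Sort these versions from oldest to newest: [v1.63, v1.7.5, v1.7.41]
[v1.7.5, v1.7.41, v1.63]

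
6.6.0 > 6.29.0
False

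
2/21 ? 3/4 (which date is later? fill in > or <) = <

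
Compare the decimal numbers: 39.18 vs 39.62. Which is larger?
39.62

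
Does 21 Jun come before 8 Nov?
Yes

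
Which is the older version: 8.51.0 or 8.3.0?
8.3.0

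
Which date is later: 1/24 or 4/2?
4/2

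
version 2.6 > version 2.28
False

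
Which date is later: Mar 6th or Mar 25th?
Mar 25th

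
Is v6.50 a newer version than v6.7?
Yes. Version numbers are compared segment by segment as integers, not as decimals: minor version 50 > 7, so v6.50 > v6.7 (even though the decimal 6.50 < 6.7).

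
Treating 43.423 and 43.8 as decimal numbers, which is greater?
43.8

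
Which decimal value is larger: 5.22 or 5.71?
5.71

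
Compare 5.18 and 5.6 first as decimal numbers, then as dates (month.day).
As decimals: 5.18 < 5.6. As dates: 5/18 is later than 5/6 (day 18 > day 6).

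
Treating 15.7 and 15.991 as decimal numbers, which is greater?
15.991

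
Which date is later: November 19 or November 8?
November 19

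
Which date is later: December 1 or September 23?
December 1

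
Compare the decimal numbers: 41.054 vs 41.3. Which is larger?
41.3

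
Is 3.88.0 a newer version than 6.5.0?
No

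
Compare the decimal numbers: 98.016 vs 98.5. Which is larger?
98.5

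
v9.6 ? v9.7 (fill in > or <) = <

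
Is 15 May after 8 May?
Yes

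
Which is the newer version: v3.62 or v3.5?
v3.62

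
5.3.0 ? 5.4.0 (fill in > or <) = <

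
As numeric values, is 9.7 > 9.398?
True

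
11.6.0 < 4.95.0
False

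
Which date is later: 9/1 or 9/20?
9/20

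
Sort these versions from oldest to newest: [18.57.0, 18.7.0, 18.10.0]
[18.7.0, 18.10.0, 18.57.0]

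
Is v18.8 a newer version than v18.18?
No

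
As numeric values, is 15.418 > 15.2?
True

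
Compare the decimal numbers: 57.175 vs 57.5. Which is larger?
57.5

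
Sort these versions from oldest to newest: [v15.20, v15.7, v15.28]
[v15.7, v15.20, v15.28]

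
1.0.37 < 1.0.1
False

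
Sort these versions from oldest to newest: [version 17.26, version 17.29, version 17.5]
[version 17.5, version 17.26, version 17.29]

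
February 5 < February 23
True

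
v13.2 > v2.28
True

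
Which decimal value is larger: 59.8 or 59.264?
59.8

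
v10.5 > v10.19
False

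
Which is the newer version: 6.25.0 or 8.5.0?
8.5.0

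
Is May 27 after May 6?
Yes. Day 27 comes after day 6 in May — this is a date comparison, not a decimal one (the decimal 5.27 would be smaller than 5.6).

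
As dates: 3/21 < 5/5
True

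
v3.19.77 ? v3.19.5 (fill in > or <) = >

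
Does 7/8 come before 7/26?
Yes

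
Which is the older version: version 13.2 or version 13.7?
version 13.2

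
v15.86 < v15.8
False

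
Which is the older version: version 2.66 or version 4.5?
version 2.66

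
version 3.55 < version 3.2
False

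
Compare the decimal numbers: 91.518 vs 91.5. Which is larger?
91.518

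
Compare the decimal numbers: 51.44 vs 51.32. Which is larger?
51.44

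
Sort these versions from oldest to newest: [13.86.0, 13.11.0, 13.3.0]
[13.3.0, 13.11.0, 13.86.0]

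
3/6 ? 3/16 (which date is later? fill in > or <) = <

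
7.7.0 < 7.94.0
True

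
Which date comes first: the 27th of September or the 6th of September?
the 6th of September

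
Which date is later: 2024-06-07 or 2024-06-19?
2024-06-19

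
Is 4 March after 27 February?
Yes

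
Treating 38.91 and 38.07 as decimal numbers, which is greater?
38.91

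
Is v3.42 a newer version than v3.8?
Yes. Version numbers are compared segment by segment as integers, not as decimals: minor version 42 > 8, so v3.42 > v3.8 (even though the decimal 3.42 < 3.8).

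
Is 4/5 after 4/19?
No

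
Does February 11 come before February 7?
No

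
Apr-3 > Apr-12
False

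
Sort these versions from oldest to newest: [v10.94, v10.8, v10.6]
[v10.6, v10.8, v10.94]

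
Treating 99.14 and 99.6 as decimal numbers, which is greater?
99.6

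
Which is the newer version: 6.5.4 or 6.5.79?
6.5.79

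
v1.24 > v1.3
True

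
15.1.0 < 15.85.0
True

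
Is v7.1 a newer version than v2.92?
Yes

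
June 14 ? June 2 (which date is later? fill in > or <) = >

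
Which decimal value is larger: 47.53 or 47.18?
47.53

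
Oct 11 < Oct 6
False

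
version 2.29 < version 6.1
True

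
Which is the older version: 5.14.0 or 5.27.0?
5.14.0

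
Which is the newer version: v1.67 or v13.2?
v13.2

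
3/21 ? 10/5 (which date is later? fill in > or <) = <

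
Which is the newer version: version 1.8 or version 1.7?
version 1.8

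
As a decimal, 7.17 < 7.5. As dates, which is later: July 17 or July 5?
July 17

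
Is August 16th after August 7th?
Yes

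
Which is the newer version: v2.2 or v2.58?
v2.58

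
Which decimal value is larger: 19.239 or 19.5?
19.5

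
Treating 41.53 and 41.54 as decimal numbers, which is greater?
41.54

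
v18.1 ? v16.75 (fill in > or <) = >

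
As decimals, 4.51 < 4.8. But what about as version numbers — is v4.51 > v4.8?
True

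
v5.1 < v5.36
True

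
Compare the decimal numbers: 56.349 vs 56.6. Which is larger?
56.6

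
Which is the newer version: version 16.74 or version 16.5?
version 16.74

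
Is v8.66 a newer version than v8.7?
Yes. Version numbers are compared segment by segment as integers, not as decimals: minor version 66 > 7, so v8.66 > v8.7 (even though the decimal 8.66 < 8.7).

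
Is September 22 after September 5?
Yes. Day 22 comes after day 5 in September — this is a date comparison, not a decimal one (the decimal 9.22 would be smaller than 9.5).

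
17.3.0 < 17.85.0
True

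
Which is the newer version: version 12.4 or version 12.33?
version 12.33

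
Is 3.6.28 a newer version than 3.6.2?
Yes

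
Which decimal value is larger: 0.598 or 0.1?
0.598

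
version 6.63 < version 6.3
False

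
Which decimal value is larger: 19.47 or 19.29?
19.47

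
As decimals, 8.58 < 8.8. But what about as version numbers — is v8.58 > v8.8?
True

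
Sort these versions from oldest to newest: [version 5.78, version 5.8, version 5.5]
[version 5.5, version 5.8, version 5.78]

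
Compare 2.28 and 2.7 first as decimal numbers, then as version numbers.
As decimals: 2.28 < 2.7. As versions: v2.28 > v2.7 (minor version 28 > 7).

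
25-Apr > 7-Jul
False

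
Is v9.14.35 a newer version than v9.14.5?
Yes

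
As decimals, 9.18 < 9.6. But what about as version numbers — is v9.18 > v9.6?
True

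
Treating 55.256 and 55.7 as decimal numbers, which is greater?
55.7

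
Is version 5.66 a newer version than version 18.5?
No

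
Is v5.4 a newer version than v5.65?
No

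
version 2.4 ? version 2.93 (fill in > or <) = <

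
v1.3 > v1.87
False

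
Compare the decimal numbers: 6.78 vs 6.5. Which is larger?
6.78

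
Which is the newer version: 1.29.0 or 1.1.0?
1.29.0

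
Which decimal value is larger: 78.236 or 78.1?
78.236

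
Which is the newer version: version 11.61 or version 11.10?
version 11.61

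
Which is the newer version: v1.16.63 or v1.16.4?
v1.16.63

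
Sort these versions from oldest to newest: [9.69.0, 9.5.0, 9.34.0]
[9.5.0, 9.34.0, 9.69.0]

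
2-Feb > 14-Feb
False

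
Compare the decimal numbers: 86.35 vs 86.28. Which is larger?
86.35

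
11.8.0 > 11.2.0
True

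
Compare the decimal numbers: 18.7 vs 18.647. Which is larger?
18.7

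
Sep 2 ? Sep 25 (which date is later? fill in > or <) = <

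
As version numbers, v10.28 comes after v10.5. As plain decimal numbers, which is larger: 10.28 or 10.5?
10.5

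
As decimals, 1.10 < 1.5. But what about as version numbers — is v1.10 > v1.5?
True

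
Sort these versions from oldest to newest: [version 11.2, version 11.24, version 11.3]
[version 11.2, version 11.3, version 11.24]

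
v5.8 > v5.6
True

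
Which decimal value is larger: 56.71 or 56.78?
56.78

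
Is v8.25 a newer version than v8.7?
Yes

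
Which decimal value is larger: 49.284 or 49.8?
49.8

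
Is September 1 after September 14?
No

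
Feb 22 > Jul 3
False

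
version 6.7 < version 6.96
True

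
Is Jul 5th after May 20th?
Yes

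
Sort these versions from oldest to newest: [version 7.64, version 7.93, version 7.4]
[version 7.4, version 7.64, version 7.93]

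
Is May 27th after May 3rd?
Yes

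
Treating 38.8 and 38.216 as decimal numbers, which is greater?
38.8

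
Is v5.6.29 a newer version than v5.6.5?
Yes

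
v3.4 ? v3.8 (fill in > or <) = <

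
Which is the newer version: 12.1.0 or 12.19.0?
12.19.0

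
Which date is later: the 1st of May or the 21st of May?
the 21st of May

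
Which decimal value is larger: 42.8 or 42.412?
42.8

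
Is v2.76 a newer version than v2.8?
Yes. Version numbers are compared segment by segment as integers, not as decimals: minor version 76 > 8, so v2.76 > v2.8 (even though the decimal 2.76 < 2.8).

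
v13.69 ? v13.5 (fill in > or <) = >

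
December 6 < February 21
False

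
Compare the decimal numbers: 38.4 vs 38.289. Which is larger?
38.4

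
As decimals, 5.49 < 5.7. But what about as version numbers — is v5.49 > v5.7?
True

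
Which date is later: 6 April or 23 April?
23 April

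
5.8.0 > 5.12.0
False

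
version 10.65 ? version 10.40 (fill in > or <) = >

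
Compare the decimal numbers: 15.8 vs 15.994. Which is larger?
15.994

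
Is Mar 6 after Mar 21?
No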